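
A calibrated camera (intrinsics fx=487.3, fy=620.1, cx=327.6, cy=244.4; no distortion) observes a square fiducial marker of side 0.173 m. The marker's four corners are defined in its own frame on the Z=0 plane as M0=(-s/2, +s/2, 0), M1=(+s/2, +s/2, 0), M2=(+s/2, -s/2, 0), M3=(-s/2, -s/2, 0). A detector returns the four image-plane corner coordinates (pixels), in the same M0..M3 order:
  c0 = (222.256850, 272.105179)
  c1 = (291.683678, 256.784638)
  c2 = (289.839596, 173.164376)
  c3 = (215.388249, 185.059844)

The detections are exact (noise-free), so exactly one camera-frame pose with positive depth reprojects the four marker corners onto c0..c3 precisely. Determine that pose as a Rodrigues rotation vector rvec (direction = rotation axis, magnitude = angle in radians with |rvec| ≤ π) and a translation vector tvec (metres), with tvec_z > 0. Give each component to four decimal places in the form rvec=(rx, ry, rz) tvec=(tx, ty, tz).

rvec=(0.4548, -0.3765, -0.0800) tvec=(-0.1692, -0.0396, 1.1479)

Intrinsics K: fx=487.3, fy=620.1, cx=327.6, cy=244.4
Marker side s = 0.173 m; corners in marker frame (Z=0):
  M0 = (-0.0865, +0.0865, 0)
  M1 = (+0.0865, +0.0865, 0)
  M2 = (+0.0865, -0.0865, 0)
  M3 = (-0.0865, -0.0865, 0)
Detected image corners:
  c0 = (222.256850, 272.105179) px
  c1 = (291.683678, 256.784638) px
  c2 = (289.839596, 173.164376) px
  c3 = (215.388249, 185.059844) px
Planar DLT: solve 8×8 A·h = b for H (H[2,2]=1):
  H  [+490.14417 +123.14849 +255.77817]
  H  [-13.88475 +578.59641 +223.03013]
  H  [+0.29356 +0.38595 +1.00000]
B = K⁻¹H; ‖b₁‖=0.871145, ‖b₂‖=0.871145; λ = 2/(‖b₁‖+‖b₂‖) = 1.147915, sign → tz>0 ⇒ λ=+1.147915
r₁ = λ·B[:,0] = (+0.92807,-0.15852,+0.33698); r₂ = λ·B[:,1] = (-0.00774,+0.89647,+0.44303)
r₃ = r₁×r₂ = (-0.37232,-0.41378,+0.83076); SVD([r₁ r₂ r₃]) → R = UVᵀ:
  R  [+0.92807 -0.00774 -0.37232]
  R  [-0.15852 +0.89647 -0.41378]
  R  [+0.33698 +0.44303 +0.83076]
t = (-0.16919, -0.03956, +1.14791) m
tr R = 2.655306; θ = arccos((tr R − 1)/2) = 0.595883 rad = 34.142°
axis k = ((R−Rᵀ)₃₂, (R−Rᵀ)₁₃, (R−Rᵀ)₂₁) / (2 sinθ) = (+0.763319, -0.631903, -0.134321)
rvec = θ·k = (+0.454849, -0.376541, -0.080039)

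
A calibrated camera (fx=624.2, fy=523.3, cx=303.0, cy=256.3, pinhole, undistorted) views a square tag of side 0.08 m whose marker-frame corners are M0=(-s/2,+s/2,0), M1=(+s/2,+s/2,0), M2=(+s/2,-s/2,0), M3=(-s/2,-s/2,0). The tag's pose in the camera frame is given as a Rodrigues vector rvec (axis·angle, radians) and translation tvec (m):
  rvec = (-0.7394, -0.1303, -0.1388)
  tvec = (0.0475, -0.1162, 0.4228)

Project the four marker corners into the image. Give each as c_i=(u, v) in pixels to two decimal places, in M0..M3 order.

c0=(327.11, 143.78) c1=(448.08, 139.22) c2=(412.46, 85.72) c3=(304.87, 88.13)

Intrinsics K: fx=624.2, fy=523.3, cx=303.0, cy=256.3
Marker side s = 0.08 m; corners in marker frame (Z=0):
  M0 = (-0.0400, +0.0400, 0)
  M1 = (+0.0400, +0.0400, 0)
  M2 = (+0.0400, -0.0400, 0)
  M3 = (-0.0400, -0.0400, 0)
rvec = (-0.7394, -0.1303, -0.1388), |rvec| = θ = 0.76352 rad = 43.746°
Rodrigues: sinθ=0.69147, 1−cosθ=0.27759; R = I + sinθ·[k]× + (1−cosθ)·[k]×²:
    [+0.98274 +0.17158 -0.06913]
    [-0.07983 +0.73049 +0.67824]
    [+0.16687 -0.66101 +0.73158]
t = (0.0475, -0.1162, 0.4228) m
M0: Pc = R·M0+t = (+0.01505, -0.08379, +0.38968); u = 624.2·(+0.01505)/0.38968 + 303.0 = 327.1128, v = 523.3·(-0.08379)/0.38968 + 256.3 = 143.7837
M1: Pc = R·M1+t = (+0.09367, -0.09017, +0.40303); u = 624.2·(+0.09367)/0.40303 + 303.0 = 448.0759, v = 523.3·(-0.09017)/0.40303 + 256.3 = 139.2190
M2: Pc = R·M2+t = (+0.07995, -0.14861, +0.45592); u = 624.2·(+0.07995)/0.45592 + 303.0 = 412.4558, v = 523.3·(-0.14861)/0.45592 + 256.3 = 85.7222
M3: Pc = R·M3+t = (+0.00133, -0.14223, +0.44257); u = 624.2·(+0.00133)/0.44257 + 303.0 = 304.8719, v = 523.3·(-0.14223)/0.44257 + 256.3 = 88.1277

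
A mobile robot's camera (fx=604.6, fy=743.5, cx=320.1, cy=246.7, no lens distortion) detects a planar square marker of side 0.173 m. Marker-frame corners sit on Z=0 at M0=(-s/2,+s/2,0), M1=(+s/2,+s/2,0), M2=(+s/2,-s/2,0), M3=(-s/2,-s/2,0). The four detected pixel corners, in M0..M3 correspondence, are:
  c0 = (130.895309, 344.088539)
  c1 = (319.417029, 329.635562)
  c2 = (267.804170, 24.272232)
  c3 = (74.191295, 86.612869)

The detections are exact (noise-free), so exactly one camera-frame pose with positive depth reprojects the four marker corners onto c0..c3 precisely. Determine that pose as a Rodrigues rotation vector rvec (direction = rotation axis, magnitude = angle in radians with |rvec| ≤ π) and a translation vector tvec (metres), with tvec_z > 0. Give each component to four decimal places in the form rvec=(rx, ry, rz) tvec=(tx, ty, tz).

Intrinsics K: fx=604.6, fy=743.5, cx=320.1, cy=246.7
Marker side s = 0.173 m; corners in marker frame (Z=0):
  M0 = (-0.0865, +0.0865, 0)
  M1 = (+0.0865, +0.0865, 0)
  M2 = (+0.0865, -0.0865, 0)
  M3 = (-0.0865, -0.0865, 0)
Detected image corners:
  c0 = (130.895309, 344.088539) px
  c1 = (319.417029, 329.635562) px
  c2 = (267.804170, 24.272232) px
  c3 = (74.191295, 86.612869) px
Planar DLT: solve 8×8 A·h = b for H (H[2,2]=1):
  H  [+920.33612 +396.77535 +191.39465]
  H  [-398.74307 +1697.34650 +202.76330]
  H  [-0.92675 +0.41671 +1.00000]
B = K⁻¹H; ‖b₁‖=2.227763, ‖b₂‖=2.227763; λ = 2/(‖b₁‖+‖b₂‖) = 0.448881, sign → tz>0 ⇒ λ=+0.448881
r₁ = λ·B[:,0] = (+0.90355,-0.10270,-0.41600); r₂ = λ·B[:,1] = (+0.19555,+0.96269,+0.18705)
r₃ = r₁×r₂ = (+0.38127,-0.25036,+0.88992); SVD([r₁ r₂ r₃]) → R = UVᵀ:
  R  [+0.90355 +0.19555 +0.38127]
  R  [-0.10270 +0.96269 -0.25036]
  R  [-0.41600 +0.18705 +0.88992]
t = (-0.09556, -0.02653, +0.44888) m
tr R = 2.756152; θ = arccos((tr R − 1)/2) = 0.498970 rad = 28.589°
axis k = ((R−Rᵀ)₃₂, (R−Rᵀ)₁₃, (R−Rᵀ)₂₁) / (2 sinθ) = (+0.457049, +0.833059, -0.311640)
rvec = θ·k = (+0.228054, +0.415671, -0.155499)

rvec=(0.2281, 0.4157, -0.1555) tvec=(-0.0956, -0.0265, 0.4489)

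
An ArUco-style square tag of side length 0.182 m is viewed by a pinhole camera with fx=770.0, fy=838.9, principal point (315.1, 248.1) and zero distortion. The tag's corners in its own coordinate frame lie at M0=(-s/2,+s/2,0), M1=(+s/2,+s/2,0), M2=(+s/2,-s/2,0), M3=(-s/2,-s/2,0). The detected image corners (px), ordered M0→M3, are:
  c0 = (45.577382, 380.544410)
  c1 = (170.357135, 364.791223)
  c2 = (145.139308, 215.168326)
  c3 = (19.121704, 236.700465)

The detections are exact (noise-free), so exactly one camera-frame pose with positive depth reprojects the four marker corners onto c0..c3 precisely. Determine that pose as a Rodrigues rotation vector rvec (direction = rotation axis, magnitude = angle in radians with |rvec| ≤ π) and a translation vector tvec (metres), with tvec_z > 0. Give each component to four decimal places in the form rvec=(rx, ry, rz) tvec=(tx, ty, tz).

rvec=(0.1143, 0.2015, -0.1499) tvec=(-0.2918, 0.0630, 1.0163)

Intrinsics K: fx=770.0, fy=838.9, cx=315.1, cy=248.1
Marker side s = 0.182 m; corners in marker frame (Z=0):
  M0 = (-0.0910, +0.0910, 0)
  M1 = (+0.0910, +0.0910, 0)
  M2 = (+0.0910, -0.0910, 0)
  M3 = (-0.0910, -0.0910, 0)
Detected image corners:
  c0 = (45.577382, 380.544410) px
  c1 = (170.357135, 364.791223) px
  c2 = (145.139308, 215.168326) px
  c3 = (19.121704, 236.700465) px
Planar DLT: solve 8×8 A·h = b for H (H[2,2]=1):
  H  [+669.56871 +151.17681 +93.99723]
  H  [-163.39850 +834.75611 +300.11724]
  H  [-0.20416 +0.09630 +1.00000]
B = K⁻¹H; ‖b₁‖=0.983959, ‖b₂‖=0.983959; λ = 2/(‖b₁‖+‖b₂‖) = 1.016303, sign → tz>0 ⇒ λ=+1.016303
r₁ = λ·B[:,0] = (+0.96865,-0.13659,-0.20749); r₂ = λ·B[:,1] = (+0.15948,+0.98234,+0.09787)
r₃ = r₁×r₂ = (+0.19046,-0.12790,+0.97333); SVD([r₁ r₂ r₃]) → R = UVᵀ:
  R  [+0.96865 +0.15948 +0.19046]
  R  [-0.13659 +0.98234 -0.12790]
  R  [-0.20749 +0.09787 +0.97333]
t = (-0.29183, +0.06302, +1.01630) m
tr R = 2.924321; θ = arccos((tr R − 1)/2) = 0.275973 rad = 15.812°
axis k = ((R−Rᵀ)₃₂, (R−Rᵀ)₁₃, (R−Rᵀ)₂₁) / (2 sinθ) = (+0.414278, +0.730217, -0.543283)
rvec = θ·k = (+0.114330, +0.201520, -0.149932)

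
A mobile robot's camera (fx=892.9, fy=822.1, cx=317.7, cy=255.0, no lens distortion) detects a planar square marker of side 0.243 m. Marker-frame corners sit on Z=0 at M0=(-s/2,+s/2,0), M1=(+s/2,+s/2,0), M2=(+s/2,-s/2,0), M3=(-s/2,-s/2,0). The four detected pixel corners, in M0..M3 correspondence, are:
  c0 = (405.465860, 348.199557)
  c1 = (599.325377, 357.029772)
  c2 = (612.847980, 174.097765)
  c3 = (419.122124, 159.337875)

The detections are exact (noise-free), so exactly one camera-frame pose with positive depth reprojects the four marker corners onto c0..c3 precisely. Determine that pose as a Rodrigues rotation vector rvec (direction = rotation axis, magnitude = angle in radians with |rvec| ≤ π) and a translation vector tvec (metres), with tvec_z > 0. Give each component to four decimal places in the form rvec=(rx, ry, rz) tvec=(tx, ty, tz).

rvec=(0.0114, -0.1405, 0.0652) tvec=(0.2319, 0.0063, 1.0725)

Intrinsics K: fx=892.9, fy=822.1, cx=317.7, cy=255.0
Marker side s = 0.243 m; corners in marker frame (Z=0):
  M0 = (-0.1215, +0.1215, 0)
  M1 = (+0.1215, +0.1215, 0)
  M2 = (+0.1215, -0.1215, 0)
  M3 = (-0.1215, -0.1215, 0)
Detected image corners:
  c0 = (405.465860, 348.199557) px
  c1 = (599.325377, 357.029772) px
  c2 = (612.847980, 174.097765) px
  c3 = (419.122124, 159.337875) px
Planar DLT: solve 8×8 A·h = b for H (H[2,2]=1):
  H  [+864.13563 -52.69181 +510.72575]
  H  [+82.51086 +766.45945 +259.83159]
  H  [+0.13086 +0.00634 +1.00000]
B = K⁻¹H; ‖b₁‖=0.932390, ‖b₂‖=0.932390; λ = 2/(‖b₁‖+‖b₂‖) = 1.072513, sign → tz>0 ⇒ λ=+1.072513
r₁ = λ·B[:,0] = (+0.98802,+0.06411,+0.14035); r₂ = λ·B[:,1] = (-0.06571,+0.99782,+0.00680)
r₃ = r₁×r₂ = (-0.13961,-0.01594,+0.99008); SVD([r₁ r₂ r₃]) → R = UVᵀ:
  R  [+0.98802 -0.06571 -0.13961]
  R  [+0.06411 +0.99782 -0.01594]
  R  [+0.14035 +0.00680 +0.99008]
t = (+0.23185, +0.00630, +1.07251) m
tr R = 2.975918; θ = arccos((tr R − 1)/2) = 0.155341 rad = 8.900°
axis k = ((R−Rᵀ)₃₂, (R−Rᵀ)₁₃, (R−Rᵀ)₂₁) / (2 sinθ) = (+0.073479, -0.904760, +0.419535)
rvec = θ·k = (+0.011414, -0.140547, +0.065171)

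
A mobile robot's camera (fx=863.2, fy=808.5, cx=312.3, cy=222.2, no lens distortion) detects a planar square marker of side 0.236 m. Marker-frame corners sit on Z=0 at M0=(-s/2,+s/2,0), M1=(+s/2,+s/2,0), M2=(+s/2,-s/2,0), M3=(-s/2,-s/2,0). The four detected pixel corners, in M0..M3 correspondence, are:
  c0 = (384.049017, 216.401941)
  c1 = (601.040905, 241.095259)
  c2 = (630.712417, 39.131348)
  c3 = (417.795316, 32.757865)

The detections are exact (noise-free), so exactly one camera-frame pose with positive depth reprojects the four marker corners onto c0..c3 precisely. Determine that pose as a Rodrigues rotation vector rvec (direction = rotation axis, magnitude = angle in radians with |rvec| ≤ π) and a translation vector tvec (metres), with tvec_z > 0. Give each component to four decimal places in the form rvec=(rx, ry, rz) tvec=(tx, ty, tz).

Intrinsics K: fx=863.2, fy=808.5, cx=312.3, cy=222.2
Marker side s = 0.236 m; corners in marker frame (Z=0):
  M0 = (-0.1180, +0.1180, 0)
  M1 = (+0.1180, +0.1180, 0)
  M2 = (+0.1180, -0.1180, 0)
  M3 = (-0.1180, -0.1180, 0)
Detected image corners:
  c0 = (384.049017, 216.401941) px
  c1 = (601.040905, 241.095259) px
  c2 = (630.712417, 39.131348) px
  c3 = (417.795316, 32.757865) px
Planar DLT: solve 8×8 A·h = b for H (H[2,2]=1):
  H  [+711.64806 -204.95597 +503.69268]
  H  [+13.37419 +796.89925 +130.41714]
  H  [-0.39149 -0.13808 +1.00000]
B = K⁻¹H; ‖b₁‖=1.049747, ‖b₂‖=1.049747; λ = 2/(‖b₁‖+‖b₂‖) = 0.952610, sign → tz>0 ⇒ λ=+0.952610
r₁ = λ·B[:,0] = (+0.92029,+0.11825,-0.37294); r₂ = λ·B[:,1] = (-0.17860,+0.97509,-0.13153)
r₃ = r₁×r₂ = (+0.34810,+0.18765,+0.91848); SVD([r₁ r₂ r₃]) → R = UVᵀ:
  R  [+0.92029 -0.17860 +0.34810]
  R  [+0.11825 +0.97509 +0.18765]
  R  [-0.37294 -0.13153 +0.91848]
t = (+0.21122, -0.10814, +0.95261) m
tr R = 2.813864; θ = arccos((tr R − 1)/2) = 0.434853 rad = 24.915°
axis k = ((R−Rᵀ)₃₂, (R−Rᵀ)₁₃, (R−Rᵀ)₂₁) / (2 sinθ) = (-0.378831, +0.855778, +0.352323)
rvec = θ·k = (-0.164736, +0.372138, +0.153209)

rvec=(-0.1647, 0.3721, 0.1532) tvec=(0.2112, -0.1081, 0.9526)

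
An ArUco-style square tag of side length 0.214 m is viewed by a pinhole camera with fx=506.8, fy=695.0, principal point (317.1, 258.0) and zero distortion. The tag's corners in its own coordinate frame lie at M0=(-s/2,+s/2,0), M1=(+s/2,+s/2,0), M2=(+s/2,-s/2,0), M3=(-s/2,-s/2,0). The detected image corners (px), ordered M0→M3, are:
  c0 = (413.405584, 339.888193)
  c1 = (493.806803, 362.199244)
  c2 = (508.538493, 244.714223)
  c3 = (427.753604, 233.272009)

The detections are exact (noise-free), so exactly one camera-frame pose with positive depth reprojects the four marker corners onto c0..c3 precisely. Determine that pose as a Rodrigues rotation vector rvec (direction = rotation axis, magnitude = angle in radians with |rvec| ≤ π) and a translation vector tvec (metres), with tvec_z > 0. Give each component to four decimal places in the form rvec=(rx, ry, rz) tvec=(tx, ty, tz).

Intrinsics K: fx=506.8, fy=695.0, cx=317.1, cy=258.0
Marker side s = 0.214 m; corners in marker frame (Z=0):
  M0 = (-0.1070, +0.1070, 0)
  M1 = (+0.1070, +0.1070, 0)
  M2 = (+0.1070, -0.1070, 0)
  M3 = (-0.1070, -0.1070, 0)
Detected image corners:
  c0 = (413.405584, 339.888193) px
  c1 = (493.806803, 362.199244) px
  c2 = (508.538493, 244.714223) px
  c3 = (427.753604, 233.272009) px
Planar DLT: solve 8×8 A·h = b for H (H[2,2]=1):
  H  [+171.73109 -94.61020 +459.00447]
  H  [-52.44197 +505.29556 +294.26963]
  H  [-0.44454 -0.05795 +1.00000]
B = K⁻¹H; ‖b₁‖=0.765718, ‖b₂‖=0.765718; λ = 2/(‖b₁‖+‖b₂‖) = 1.305964, sign → tz>0 ⇒ λ=+1.305964
r₁ = λ·B[:,0] = (+0.80578,+0.11697,-0.58055); r₂ = λ·B[:,1] = (-0.19644,+0.97759,-0.07569)
r₃ = r₁×r₂ = (+0.55869,+0.17503,+0.81070); SVD([r₁ r₂ r₃]) → R = UVᵀ:
  R  [+0.80578 -0.19644 +0.55869]
  R  [+0.11697 +0.97759 +0.17503]
  R  [-0.58055 -0.07569 +0.81070]
t = (+0.36567, +0.06815, +1.30596) m
tr R = 2.594064; θ = arccos((tr R − 1)/2) = 0.648431 rad = 37.152°
axis k = ((R−Rᵀ)₃₂, (R−Rᵀ)₁₃, (R−Rᵀ)₂₁) / (2 sinθ) = (-0.207569, +0.943179, +0.259477)
rvec = θ·k = (-0.134594, +0.611587, +0.168253)

rvec=(-0.1346, 0.6116, 0.1683) tvec=(0.3657, 0.0682, 1.3060)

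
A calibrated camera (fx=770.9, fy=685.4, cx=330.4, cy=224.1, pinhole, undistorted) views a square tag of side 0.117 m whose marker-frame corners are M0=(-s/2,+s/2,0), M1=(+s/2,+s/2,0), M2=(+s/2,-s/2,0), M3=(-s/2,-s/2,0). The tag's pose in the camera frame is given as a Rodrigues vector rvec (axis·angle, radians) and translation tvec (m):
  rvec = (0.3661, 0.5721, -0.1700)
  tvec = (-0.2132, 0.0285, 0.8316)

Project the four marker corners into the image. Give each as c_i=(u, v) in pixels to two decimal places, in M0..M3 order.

Intrinsics K: fx=770.9, fy=685.4, cx=330.4, cy=224.1
Marker side s = 0.117 m; corners in marker frame (Z=0):
  M0 = (-0.0585, +0.0585, 0)
  M1 = (+0.0585, +0.0585, 0)
  M2 = (+0.0585, -0.0585, 0)
  M3 = (-0.0585, -0.0585, 0)
rvec = (0.3661, 0.5721, -0.1700), |rvec| = θ = 0.70016 rad = 40.116°
Rodrigues: sinθ=0.64434, 1−cosθ=0.23526; R = I + sinθ·[k]× + (1−cosθ)·[k]×²:
    [+0.82906 +0.25696 +0.49662]
    [-0.05593 +0.92181 -0.38359]
    [-0.55636 +0.29024 +0.77861]
t = (-0.2132, 0.0285, 0.8316) m
M0: Pc = R·M0+t = (-0.24667, +0.08570, +0.88113); u = 770.9·(-0.24667)/0.88113 + 330.4 = 114.5896, v = 685.4·(+0.08570)/0.88113 + 224.1 = 290.7617
M1: Pc = R·M1+t = (-0.14967, +0.07915, +0.81603); u = 770.9·(-0.14967)/0.81603 + 330.4 = 189.0098, v = 685.4·(+0.07915)/0.81603 + 224.1 = 290.5827
M2: Pc = R·M2+t = (-0.17973, -0.02870, +0.78207); u = 770.9·(-0.17973)/0.78207 + 330.4 = 153.2357, v = 685.4·(-0.02870)/0.78207 + 224.1 = 198.9495
M3: Pc = R·M3+t = (-0.27673, -0.02215, +0.84717); u = 770.9·(-0.27673)/0.84717 + 330.4 = 78.5812, v = 685.4·(-0.02215)/0.84717 + 224.1 = 206.1765

c0=(114.59, 290.76) c1=(189.01, 290.58) c2=(153.24, 198.95) c3=(78.58, 206.18)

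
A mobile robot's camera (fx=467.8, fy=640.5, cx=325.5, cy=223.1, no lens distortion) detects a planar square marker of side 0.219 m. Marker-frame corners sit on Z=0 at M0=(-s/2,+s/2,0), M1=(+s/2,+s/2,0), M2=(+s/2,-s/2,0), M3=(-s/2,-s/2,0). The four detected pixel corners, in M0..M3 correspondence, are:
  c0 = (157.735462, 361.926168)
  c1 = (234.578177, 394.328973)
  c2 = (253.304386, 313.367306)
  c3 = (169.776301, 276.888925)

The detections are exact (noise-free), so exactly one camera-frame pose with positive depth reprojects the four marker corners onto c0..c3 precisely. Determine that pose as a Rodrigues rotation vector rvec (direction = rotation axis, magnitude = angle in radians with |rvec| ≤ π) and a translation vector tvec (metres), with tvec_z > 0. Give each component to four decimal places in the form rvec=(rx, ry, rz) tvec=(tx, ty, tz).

Intrinsics K: fx=467.8, fy=640.5, cx=325.5, cy=223.1
Marker side s = 0.219 m; corners in marker frame (Z=0):
  M0 = (-0.1095, +0.1095, 0)
  M1 = (+0.1095, +0.1095, 0)
  M2 = (+0.1095, -0.1095, 0)
  M3 = (-0.1095, -0.1095, 0)
Detected image corners:
  c0 = (157.735462, 361.926168) px
  c1 = (234.578177, 394.328973) px
  c2 = (253.304386, 313.367306) px
  c3 = (169.776301, 276.888925) px
Planar DLT: solve 8×8 A·h = b for H (H[2,2]=1):
  H  [+377.99564 +9.65846 +203.78740]
  H  [+177.51869 +511.04834 +338.52704]
  H  [+0.06136 +0.39247 +1.00000]
B = K⁻¹H; ‖b₁‖=0.809274, ‖b₂‖=0.809274; λ = 2/(‖b₁‖+‖b₂‖) = 1.235675, sign → tz>0 ⇒ λ=+1.235675
r₁ = λ·B[:,0] = (+0.94570,+0.31606,+0.07582); r₂ = λ·B[:,1] = (-0.31194,+0.81701,+0.48497)
r₃ = r₁×r₂ = (+0.09134,-0.48229,+0.87124); SVD([r₁ r₂ r₃]) → R = UVᵀ:
  R  [+0.94570 -0.31194 +0.09134]
  R  [+0.31606 +0.81701 -0.48229]
  R  [+0.07582 +0.48497 +0.87124]
t = (-0.32150, +0.22269, +1.23567) m
tr R = 2.633946; θ = arccos((tr R − 1)/2) = 0.614654 rad = 35.217°
axis k = ((R−Rᵀ)₃₂, (R−Rᵀ)₁₃, (R−Rᵀ)₂₁) / (2 sinθ) = (+0.838653, +0.013452, +0.544501)
rvec = θ·k = (+0.515481, +0.008268, +0.334679)

rvec=(0.5155, 0.0083, 0.3347) tvec=(-0.3215, 0.2227, 1.2357)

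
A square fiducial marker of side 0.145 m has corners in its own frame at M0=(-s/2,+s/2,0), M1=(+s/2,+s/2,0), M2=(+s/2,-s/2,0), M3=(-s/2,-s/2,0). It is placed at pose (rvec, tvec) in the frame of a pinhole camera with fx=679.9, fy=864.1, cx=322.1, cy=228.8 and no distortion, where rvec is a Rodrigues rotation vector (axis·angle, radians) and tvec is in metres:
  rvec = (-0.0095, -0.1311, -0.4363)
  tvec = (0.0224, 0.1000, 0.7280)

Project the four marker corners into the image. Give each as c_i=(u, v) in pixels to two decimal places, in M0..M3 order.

Intrinsics K: fx=679.9, fy=864.1, cx=322.1, cy=228.8
Marker side s = 0.145 m; corners in marker frame (Z=0):
  M0 = (-0.0725, +0.0725, 0)
  M1 = (+0.0725, +0.0725, 0)
  M2 = (+0.0725, -0.0725, 0)
  M3 = (-0.0725, -0.0725, 0)
rvec = (-0.0095, -0.1311, -0.4363), |rvec| = θ = 0.45567 rad = 26.108°
Rodrigues: sinθ=0.44006, 1−cosθ=0.10203; R = I + sinθ·[k]× + (1−cosθ)·[k]×²:
    [+0.89801 +0.42197 -0.12457]
    [-0.42075 +0.90641 +0.03728]
    [+0.12865 +0.01893 +0.99151]
t = (0.0224, 0.1000, 0.7280) m
M0: Pc = R·M0+t = (-0.01211, +0.19622, +0.72005); u = 679.9·(-0.01211)/0.72005 + 322.1 = 310.6624, v = 864.1·(+0.19622)/0.72005 + 228.8 = 464.2750
M1: Pc = R·M1+t = (+0.11810, +0.13521, +0.73870); u = 679.9·(+0.11810)/0.73870 + 322.1 = 430.7981, v = 864.1·(+0.13521)/0.73870 + 228.8 = 386.9640
M2: Pc = R·M2+t = (+0.05691, +0.00378, +0.73595); u = 679.9·(+0.05691)/0.73595 + 322.1 = 374.6782, v = 864.1·(+0.00378)/0.73595 + 228.8 = 233.2394
M3: Pc = R·M3+t = (-0.07330, +0.06479, +0.71730); u = 679.9·(-0.07330)/0.71730 + 322.1 = 252.6233, v = 864.1·(+0.06479)/0.71730 + 228.8 = 306.8486

c0=(310.66, 464.28) c1=(430.80, 386.96) c2=(374.68, 233.24) c3=(252.62, 306.85)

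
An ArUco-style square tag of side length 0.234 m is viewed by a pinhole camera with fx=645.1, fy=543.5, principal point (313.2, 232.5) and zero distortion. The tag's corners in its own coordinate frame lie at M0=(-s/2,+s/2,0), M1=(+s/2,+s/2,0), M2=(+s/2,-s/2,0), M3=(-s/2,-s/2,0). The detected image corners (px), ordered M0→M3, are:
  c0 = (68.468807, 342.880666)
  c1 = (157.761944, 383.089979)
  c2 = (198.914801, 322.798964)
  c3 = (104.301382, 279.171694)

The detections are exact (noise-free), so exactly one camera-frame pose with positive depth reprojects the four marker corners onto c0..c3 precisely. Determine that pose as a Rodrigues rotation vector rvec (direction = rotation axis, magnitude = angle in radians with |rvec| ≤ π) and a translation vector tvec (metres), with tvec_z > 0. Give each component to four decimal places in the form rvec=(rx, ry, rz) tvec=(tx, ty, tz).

rvec=(0.4162, 0.0301, 0.5271) tvec=(-0.4096, 0.2699, 1.4584)

Intrinsics K: fx=645.1, fy=543.5, cx=313.2, cy=232.5
Marker side s = 0.234 m; corners in marker frame (Z=0):
  M0 = (-0.1170, +0.1170, 0)
  M1 = (+0.1170, +0.1170, 0)
  M2 = (+0.1170, -0.1170, 0)
  M3 = (-0.1170, -0.1170, 0)
Detected image corners:
  c0 = (68.468807, 342.880666) px
  c1 = (157.761944, 383.089979) px
  c2 = (198.914801, 322.798964) px
  c3 = (104.301382, 279.171694) px
Planar DLT: solve 8×8 A·h = b for H (H[2,2]=1):
  H  [+399.66256 -128.88740 +132.04154]
  H  [+196.61127 +354.40888 +333.09387]
  H  [+0.05333 +0.26958 +1.00000]
B = K⁻¹H; ‖b₁‖=0.685666, ‖b₂‖=0.685666; λ = 2/(‖b₁‖+‖b₂‖) = 1.458436, sign → tz>0 ⇒ λ=+1.458436
r₁ = λ·B[:,0] = (+0.86579,+0.49432,+0.07777); r₂ = λ·B[:,1] = (-0.48227,+0.78284,+0.39317)
r₃ = r₁×r₂ = (+0.13347,-0.37791,+0.91617); SVD([r₁ r₂ r₃]) → R = UVᵀ:
  R  [+0.86579 -0.48227 +0.13347]
  R  [+0.49432 +0.78284 -0.37791]
  R  [+0.07777 +0.39317 +0.91617]
t = (-0.40956, +0.26994, +1.45844) m
tr R = 2.564801; θ = arccos((tr R − 1)/2) = 0.672285 rad = 38.519°
axis k = ((R−Rᵀ)₃₂, (R−Rᵀ)₁₃, (R−Rᵀ)₂₁) / (2 sinθ) = (+0.619066, +0.044714, +0.784065)
rvec = θ·k = (+0.416189, +0.030061, +0.527115)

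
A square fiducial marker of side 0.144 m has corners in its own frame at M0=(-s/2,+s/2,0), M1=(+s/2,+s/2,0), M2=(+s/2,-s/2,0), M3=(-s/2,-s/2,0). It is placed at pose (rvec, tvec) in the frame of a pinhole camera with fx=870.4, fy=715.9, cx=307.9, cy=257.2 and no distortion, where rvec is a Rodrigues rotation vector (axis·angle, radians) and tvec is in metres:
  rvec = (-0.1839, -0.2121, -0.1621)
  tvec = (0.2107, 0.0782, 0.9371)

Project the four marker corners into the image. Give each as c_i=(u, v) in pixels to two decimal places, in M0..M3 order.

Intrinsics K: fx=870.4, fy=715.9, cx=307.9, cy=257.2
Marker side s = 0.144 m; corners in marker frame (Z=0):
  M0 = (-0.0720, +0.0720, 0)
  M1 = (+0.0720, +0.0720, 0)
  M2 = (+0.0720, -0.0720, 0)
  M3 = (-0.0720, -0.0720, 0)
rvec = (-0.1839, -0.2121, -0.1621), |rvec| = θ = 0.32416 rad = 18.573°
Rodrigues: sinθ=0.31852, 1−cosθ=0.05208; R = I + sinθ·[k]× + (1−cosθ)·[k]×²:
    [+0.96468 +0.17861 -0.19363]
    [-0.13994 +0.97021 +0.19774]
    [+0.22318 -0.16366 +0.96094]
t = (0.2107, 0.0782, 0.9371) m
M0: Pc = R·M0+t = (+0.15410, +0.15813, +0.90925); u = 870.4·(+0.15410)/0.90925 + 307.9 = 455.4188, v = 715.9·(+0.15813)/0.90925 + 257.2 = 381.7054
M1: Pc = R·M1+t = (+0.29302, +0.13798, +0.94139); u = 870.4·(+0.29302)/0.94139 + 307.9 = 578.8216, v = 715.9·(+0.13798)/0.94139 + 257.2 = 362.1299
M2: Pc = R·M2+t = (+0.26730, -0.00173, +0.96495); u = 870.4·(+0.26730)/0.96495 + 307.9 = 549.0057, v = 715.9·(-0.00173)/0.96495 + 257.2 = 255.9155
M3: Pc = R·M3+t = (+0.12838, +0.01842, +0.93281); u = 870.4·(+0.12838)/0.93281 + 307.9 = 427.6932, v = 715.9·(+0.01842)/0.93281 + 257.2 = 271.3370

c0=(455.42, 381.71) c1=(578.82, 362.13) c2=(549.01, 255.92) c3=(427.69, 271.34)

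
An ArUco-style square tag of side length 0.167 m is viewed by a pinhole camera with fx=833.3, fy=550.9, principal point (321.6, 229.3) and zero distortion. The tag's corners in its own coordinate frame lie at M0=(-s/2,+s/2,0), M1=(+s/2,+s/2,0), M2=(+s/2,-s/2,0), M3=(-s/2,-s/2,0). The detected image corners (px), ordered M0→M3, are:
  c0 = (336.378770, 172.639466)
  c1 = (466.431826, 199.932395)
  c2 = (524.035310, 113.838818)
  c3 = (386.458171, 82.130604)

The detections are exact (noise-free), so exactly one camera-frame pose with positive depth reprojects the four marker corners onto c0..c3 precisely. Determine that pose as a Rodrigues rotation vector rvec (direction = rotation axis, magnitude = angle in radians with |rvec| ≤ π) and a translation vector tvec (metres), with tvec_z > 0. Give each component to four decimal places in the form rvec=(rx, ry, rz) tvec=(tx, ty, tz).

rvec=(0.4236, -0.0976, 0.3184) tvec=(0.1234, -0.1495, 0.9634)

Intrinsics K: fx=833.3, fy=550.9, cx=321.6, cy=229.3
Marker side s = 0.167 m; corners in marker frame (Z=0):
  M0 = (-0.0835, +0.0835, 0)
  M1 = (+0.0835, +0.0835, 0)
  M2 = (+0.0835, -0.0835, 0)
  M3 = (-0.0835, -0.0835, 0)
Detected image corners:
  c0 = (336.378770, 172.639466) px
  c1 = (466.431826, 199.932395) px
  c2 = (524.035310, 113.838818) px
  c3 = (386.458171, 82.130604) px
Planar DLT: solve 8×8 A·h = b for H (H[2,2]=1):
  H  [+871.10983 -150.10182 +428.34073]
  H  [+199.62646 +585.84733 +143.82393]
  H  [+0.16478 +0.40299 +1.00000]
B = K⁻¹H; ‖b₁‖=1.037954, ‖b₂‖=1.037954; λ = 2/(‖b₁‖+‖b₂‖) = 0.963434, sign → tz>0 ⇒ λ=+0.963434
r₁ = λ·B[:,0] = (+0.94588,+0.28304,+0.15876); r₂ = λ·B[:,1] = (-0.32338,+0.86295,+0.38826)
r₃ = r₁×r₂ = (-0.02711,-0.41858,+0.90777); SVD([r₁ r₂ r₃]) → R = UVᵀ:
  R  [+0.94588 -0.32338 -0.02711]
  R  [+0.28304 +0.86295 -0.41858]
  R  [+0.15876 +0.38826 +0.90777]
t = (+0.12341, -0.14948, +0.96343) m
tr R = 2.716601; θ = arccos((tr R − 1)/2) = 0.538847 rad = 30.874°
axis k = ((R−Rᵀ)₃₂, (R−Rᵀ)₁₃, (R−Rᵀ)₂₁) / (2 sinθ) = (+0.786167, -0.181101, +0.590884)
rvec = θ·k = (+0.423624, -0.097586, +0.318396)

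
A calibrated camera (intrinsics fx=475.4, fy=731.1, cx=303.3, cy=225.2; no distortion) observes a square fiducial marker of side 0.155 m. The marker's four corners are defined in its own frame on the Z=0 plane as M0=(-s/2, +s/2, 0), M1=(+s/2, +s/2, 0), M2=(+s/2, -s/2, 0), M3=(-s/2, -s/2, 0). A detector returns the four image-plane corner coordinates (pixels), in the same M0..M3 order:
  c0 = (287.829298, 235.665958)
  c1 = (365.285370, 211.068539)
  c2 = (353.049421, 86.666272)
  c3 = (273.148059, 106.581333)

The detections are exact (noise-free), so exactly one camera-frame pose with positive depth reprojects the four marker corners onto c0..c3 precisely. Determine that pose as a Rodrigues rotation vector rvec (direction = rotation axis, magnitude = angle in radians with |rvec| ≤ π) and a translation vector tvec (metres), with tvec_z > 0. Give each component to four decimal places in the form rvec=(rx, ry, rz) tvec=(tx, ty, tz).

rvec=(0.1165, -0.2500, -0.1838) tvec=(0.0324, -0.0782, 0.8844)

Intrinsics K: fx=475.4, fy=731.1, cx=303.3, cy=225.2
Marker side s = 0.155 m; corners in marker frame (Z=0):
  M0 = (-0.0775, +0.0775, 0)
  M1 = (+0.0775, +0.0775, 0)
  M2 = (+0.0775, -0.0775, 0)
  M3 = (-0.0775, -0.0775, 0)
Detected image corners:
  c0 = (287.829298, 235.665958) px
  c1 = (365.285370, 211.068539) px
  c2 = (353.049421, 86.666272) px
  c3 = (273.148059, 106.581333) px
Planar DLT: solve 8×8 A·h = b for H (H[2,2]=1):
  H  [+592.44926 +136.26726 +320.71861]
  H  [-101.27882 +842.20140 +160.52814]
  H  [+0.26558 +0.15508 +1.00000]
B = K⁻¹H; ‖b₁‖=1.130719, ‖b₂‖=1.130719; λ = 2/(‖b₁‖+‖b₂‖) = 0.884393, sign → tz>0 ⇒ λ=+0.884393
r₁ = λ·B[:,0] = (+0.95229,-0.19486,+0.23488); r₂ = λ·B[:,1] = (+0.16600,+0.97654,+0.13715)
r₃ = r₁×r₂ = (-0.25609,-0.09162,+0.96230); SVD([r₁ r₂ r₃]) → R = UVᵀ:
  R  [+0.95229 +0.16600 -0.25609]
  R  [-0.19486 +0.97654 -0.09162]
  R  [+0.23488 +0.13715 +0.96230]
t = (+0.03240, -0.07823, +0.88439) m
tr R = 2.891135; θ = arccos((tr R − 1)/2) = 0.331462 rad = 18.991°
axis k = ((R−Rᵀ)₃₂, (R−Rᵀ)₁₃, (R−Rᵀ)₂₁) / (2 sinθ) = (+0.351504, -0.754347, -0.554442)
rvec = θ·k = (+0.116510, -0.250037, -0.183777)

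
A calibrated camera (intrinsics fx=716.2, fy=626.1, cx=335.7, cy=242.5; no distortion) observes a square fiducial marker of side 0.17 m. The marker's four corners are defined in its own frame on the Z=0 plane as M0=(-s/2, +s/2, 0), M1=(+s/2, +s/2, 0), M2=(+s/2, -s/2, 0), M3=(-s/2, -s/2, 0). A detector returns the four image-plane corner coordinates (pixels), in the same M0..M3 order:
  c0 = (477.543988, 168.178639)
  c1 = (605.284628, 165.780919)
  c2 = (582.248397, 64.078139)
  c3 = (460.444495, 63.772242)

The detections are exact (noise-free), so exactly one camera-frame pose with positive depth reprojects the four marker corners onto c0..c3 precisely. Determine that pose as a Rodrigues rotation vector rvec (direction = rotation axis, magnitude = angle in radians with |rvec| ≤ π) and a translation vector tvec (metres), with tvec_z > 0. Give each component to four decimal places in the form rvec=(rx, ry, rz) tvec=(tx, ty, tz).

rvec=(-0.2915, -0.1345, -0.0578) tvec=(0.2544, -0.1904, 0.9286)

Intrinsics K: fx=716.2, fy=626.1, cx=335.7, cy=242.5
Marker side s = 0.17 m; corners in marker frame (Z=0):
  M0 = (-0.0850, +0.0850, 0)
  M1 = (+0.0850, +0.0850, 0)
  M2 = (+0.0850, -0.0850, 0)
  M3 = (-0.0850, -0.0850, 0)
Detected image corners:
  c0 = (477.543988, 168.178639) px
  c1 = (605.284628, 165.780919) px
  c2 = (582.248397, 64.078139) px
  c3 = (460.444495, 63.772242) px
Planar DLT: solve 8×8 A·h = b for H (H[2,2]=1):
  H  [+813.86630 -43.38042 +531.92289]
  H  [+11.51364 +570.97946 +114.11338]
  H  [+0.15123 -0.30421 +1.00000]
B = K⁻¹H; ‖b₁‖=1.076910, ‖b₂‖=1.076910; λ = 2/(‖b₁‖+‖b₂‖) = 0.928583, sign → tz>0 ⇒ λ=+0.928583
r₁ = λ·B[:,0] = (+0.98939,-0.03732,+0.14043); r₂ = λ·B[:,1] = (+0.07616,+0.95624,-0.28248)
r₃ = r₁×r₂ = (-0.12375,+0.29018,+0.94894); SVD([r₁ r₂ r₃]) → R = UVᵀ:
  R  [+0.98939 +0.07616 -0.12375]
  R  [-0.03732 +0.95624 +0.29018]
  R  [+0.14043 -0.28248 +0.94894]
t = (+0.25441, -0.19041, +0.92858) m
tr R = 2.894567; θ = arccos((tr R − 1)/2) = 0.326148 rad = 18.687°
axis k = ((R−Rᵀ)₃₂, (R−Rᵀ)₁₃, (R−Rᵀ)₂₁) / (2 sinθ) = (-0.893683, -0.412274, -0.177092)
rvec = θ·k = (-0.291473, -0.134462, -0.057758)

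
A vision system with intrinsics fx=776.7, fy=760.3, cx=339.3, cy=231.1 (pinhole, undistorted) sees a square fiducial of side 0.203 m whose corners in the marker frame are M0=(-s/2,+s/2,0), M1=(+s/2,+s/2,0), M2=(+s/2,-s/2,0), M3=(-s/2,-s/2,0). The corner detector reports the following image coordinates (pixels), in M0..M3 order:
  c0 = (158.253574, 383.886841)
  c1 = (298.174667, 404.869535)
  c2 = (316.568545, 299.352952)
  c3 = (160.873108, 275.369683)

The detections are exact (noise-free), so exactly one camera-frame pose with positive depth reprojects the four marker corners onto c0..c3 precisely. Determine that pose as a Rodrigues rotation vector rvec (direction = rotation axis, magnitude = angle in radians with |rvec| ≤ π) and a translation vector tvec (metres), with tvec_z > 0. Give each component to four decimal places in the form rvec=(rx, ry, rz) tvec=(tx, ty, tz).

Intrinsics K: fx=776.7, fy=760.3, cx=339.3, cy=231.1
Marker side s = 0.203 m; corners in marker frame (Z=0):
  M0 = (-0.1015, +0.1015, 0)
  M1 = (+0.1015, +0.1015, 0)
  M2 = (+0.1015, -0.1015, 0)
  M3 = (-0.1015, -0.1015, 0)
Detected image corners:
  c0 = (158.253574, 383.886841) px
  c1 = (298.174667, 404.869535) px
  c2 = (316.568545, 299.352952) px
  c3 = (160.873108, 275.369683) px
Planar DLT: solve 8×8 A·h = b for H (H[2,2]=1):
  H  [+732.40406 +71.32688 +233.39064]
  H  [+119.65147 +707.01977 +343.76664]
  H  [+0.02726 +0.52766 +1.00000]
B = K⁻¹H; ‖b₁‖=0.943313, ‖b₂‖=0.943313; λ = 2/(‖b₁‖+‖b₂‖) = 1.060093, sign → tz>0 ⇒ λ=+1.060093
r₁ = λ·B[:,0] = (+0.98701,+0.15805,+0.02890); r₂ = λ·B[:,1] = (-0.14701,+0.81578,+0.55937)
r₃ = r₁×r₂ = (+0.06483,-0.55635,+0.82841); SVD([r₁ r₂ r₃]) → R = UVᵀ:
  R  [+0.98701 -0.14701 +0.06483]
  R  [+0.15805 +0.81578 -0.55635]
  R  [+0.02890 +0.55937 +0.82841]
t = (-0.14455, +0.15709, +1.06009) m
tr R = 2.631202; θ = arccos((tr R − 1)/2) = 0.617029 rad = 35.353°
axis k = ((R−Rᵀ)₃₂, (R−Rᵀ)₁₃, (R−Rᵀ)₂₁) / (2 sinθ) = (+0.964131, +0.031043, +0.263607)
rvec = θ·k = (+0.594897, +0.019155, +0.162653)

rvec=(0.5949, 0.0192, 0.1627) tvec=(-0.1446, 0.1571, 1.0601)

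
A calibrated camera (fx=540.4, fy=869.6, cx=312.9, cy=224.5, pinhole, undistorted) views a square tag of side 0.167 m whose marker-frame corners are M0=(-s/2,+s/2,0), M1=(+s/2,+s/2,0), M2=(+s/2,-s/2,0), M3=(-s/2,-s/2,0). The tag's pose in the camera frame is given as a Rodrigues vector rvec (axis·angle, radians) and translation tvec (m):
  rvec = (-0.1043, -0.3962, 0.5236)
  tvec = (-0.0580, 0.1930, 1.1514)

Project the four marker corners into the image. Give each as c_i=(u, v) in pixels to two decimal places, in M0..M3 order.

Intrinsics K: fx=540.4, fy=869.6, cx=312.9, cy=224.5
Marker side s = 0.167 m; corners in marker frame (Z=0):
  M0 = (-0.0835, +0.0835, 0)
  M1 = (+0.0835, +0.0835, 0)
  M2 = (+0.0835, -0.0835, 0)
  M3 = (-0.0835, -0.0835, 0)
rvec = (-0.1043, -0.3962, 0.5236), |rvec| = θ = 0.66484 rad = 38.092°
Rodrigues: sinθ=0.61693, 1−cosθ=0.21298; R = I + sinθ·[k]× + (1−cosθ)·[k]×²:
    [+0.79226 -0.46596 -0.39397]
    [+0.50578 +0.86266 -0.00318]
    [+0.34134 -0.19674 +0.91912]
t = (-0.0580, 0.1930, 1.1514) m
M0: Pc = R·M0+t = (-0.16306, +0.22280, +1.10647); u = 540.4·(-0.16306)/1.10647 + 312.9 = 233.2609, v = 869.6·(+0.22280)/1.10647 + 224.5 = 399.6027
M1: Pc = R·M1+t = (-0.03075, +0.30726, +1.16347); u = 540.4·(-0.03075)/1.16347 + 312.9 = 298.6157, v = 869.6·(+0.30726)/1.16347 + 224.5 = 454.1548
M2: Pc = R·M2+t = (+0.04706, +0.16320, +1.19633); u = 540.4·(+0.04706)/1.19633 + 312.9 = 334.1582, v = 869.6·(+0.16320)/1.19633 + 224.5 = 343.1293
M3: Pc = R·M3+t = (-0.08525, +0.07874, +1.13933); u = 540.4·(-0.08525)/1.13933 + 312.9 = 272.4665, v = 869.6·(+0.07874)/1.13933 + 224.5 = 284.5954

c0=(233.26, 399.60) c1=(298.62, 454.15) c2=(334.16, 343.13) c3=(272.47, 284.60)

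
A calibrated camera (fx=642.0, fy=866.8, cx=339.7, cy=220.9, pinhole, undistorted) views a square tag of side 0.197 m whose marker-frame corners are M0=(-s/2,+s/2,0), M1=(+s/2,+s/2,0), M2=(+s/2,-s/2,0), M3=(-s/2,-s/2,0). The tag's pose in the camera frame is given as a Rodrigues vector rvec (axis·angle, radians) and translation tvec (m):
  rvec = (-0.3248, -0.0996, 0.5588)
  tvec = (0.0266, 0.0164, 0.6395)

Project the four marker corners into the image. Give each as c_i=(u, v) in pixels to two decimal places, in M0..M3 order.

c0=(227.24, 281.36) c1=(403.23, 431.73) c2=(491.94, 208.64) c3=(333.08, 72.45)

Intrinsics K: fx=642.0, fy=866.8, cx=339.7, cy=220.9
Marker side s = 0.197 m; corners in marker frame (Z=0):
  M0 = (-0.0985, +0.0985, 0)
  M1 = (+0.0985, +0.0985, 0)
  M2 = (+0.0985, -0.0985, 0)
  M3 = (-0.0985, -0.0985, 0)
rvec = (-0.3248, -0.0996, 0.5588), |rvec| = θ = 0.65397 rad = 37.470°
Rodrigues: sinθ=0.60834, 1−cosθ=0.20632; R = I + sinθ·[k]× + (1−cosθ)·[k]×²:
    [+0.84457 -0.50421 -0.18021]
    [+0.53542 +0.79846 +0.27529]
    [+0.00509 -0.32899 +0.94432]
t = (0.0266, 0.0164, 0.6395) m
M0: Pc = R·M0+t = (-0.10625, +0.04231, +0.60659); u = 642.0·(-0.10625)/0.60659 + 339.7 = 227.2434, v = 866.8·(+0.04231)/0.60659 + 220.9 = 281.3592
M1: Pc = R·M1+t = (+0.06013, +0.14779, +0.60760); u = 642.0·(+0.06013)/0.60760 + 339.7 = 403.2305, v = 866.8·(+0.14779)/0.60760 + 220.9 = 431.7343
M2: Pc = R·M2+t = (+0.15945, -0.00951, +0.67241); u = 642.0·(+0.15945)/0.67241 + 339.7 = 491.9438, v = 866.8·(-0.00951)/0.67241 + 220.9 = 208.6409
M3: Pc = R·M3+t = (-0.00693, -0.11499, +0.67140); u = 642.0·(-0.00693)/0.67140 + 339.7 = 333.0773, v = 866.8·(-0.11499)/0.67140 + 220.9 = 72.4483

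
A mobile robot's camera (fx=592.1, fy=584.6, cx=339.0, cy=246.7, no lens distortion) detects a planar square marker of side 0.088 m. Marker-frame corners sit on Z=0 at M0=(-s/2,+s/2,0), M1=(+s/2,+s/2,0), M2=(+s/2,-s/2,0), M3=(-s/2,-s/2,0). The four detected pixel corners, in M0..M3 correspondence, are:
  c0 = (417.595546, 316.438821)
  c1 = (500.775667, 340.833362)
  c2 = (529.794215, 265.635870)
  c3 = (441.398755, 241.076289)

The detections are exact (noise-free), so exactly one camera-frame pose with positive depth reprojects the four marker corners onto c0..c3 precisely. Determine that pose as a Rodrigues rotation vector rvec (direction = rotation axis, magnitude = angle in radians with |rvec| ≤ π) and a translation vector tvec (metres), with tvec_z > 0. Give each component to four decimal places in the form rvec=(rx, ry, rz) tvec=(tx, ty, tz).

Intrinsics K: fx=592.1, fy=584.6, cx=339.0, cy=246.7
Marker side s = 0.088 m; corners in marker frame (Z=0):
  M0 = (-0.0440, +0.0440, 0)
  M1 = (+0.0440, +0.0440, 0)
  M2 = (+0.0440, -0.0440, 0)
  M3 = (-0.0440, -0.0440, 0)
Detected image corners:
  c0 = (417.595546, 316.438821) px
  c1 = (500.775667, 340.833362) px
  c2 = (529.794215, 265.635870) px
  c3 = (441.398755, 241.076289) px
Planar DLT: solve 8×8 A·h = b for H (H[2,2]=1):
  H  [+888.27657 +0.05604 +471.67950]
  H  [+225.29544 +1040.22907 +291.94990]
  H  [-0.18154 +0.63495 +1.00000]
B = K⁻¹H; ‖b₁‖=1.679194, ‖b₂‖=1.679194; λ = 2/(‖b₁‖+‖b₂‖) = 0.595524, sign → tz>0 ⇒ λ=+0.595524
r₁ = λ·B[:,0] = (+0.95531,+0.27513,-0.10811); r₂ = λ·B[:,1] = (-0.21644,+0.90010,+0.37813)
r₃ = r₁×r₂ = (+0.20134,-0.33783,+0.91942); SVD([r₁ r₂ r₃]) → R = UVᵀ:
  R  [+0.95531 -0.21644 +0.20134]
  R  [+0.27513 +0.90010 -0.33783]
  R  [-0.10811 +0.37813 +0.91942]
t = (+0.13345, +0.04610, +0.59552) m
tr R = 2.774828; θ = arccos((tr R − 1)/2) = 0.479091 rad = 27.450°
axis k = ((R−Rᵀ)₃₂, (R−Rᵀ)₁₃, (R−Rᵀ)₂₁) / (2 sinθ) = (+0.776568, +0.335651, +0.533179)
rvec = θ·k = (+0.372047, +0.160808, +0.255442)

rvec=(0.3720, 0.1608, 0.2554) tvec=(0.1334, 0.0461, 0.5955)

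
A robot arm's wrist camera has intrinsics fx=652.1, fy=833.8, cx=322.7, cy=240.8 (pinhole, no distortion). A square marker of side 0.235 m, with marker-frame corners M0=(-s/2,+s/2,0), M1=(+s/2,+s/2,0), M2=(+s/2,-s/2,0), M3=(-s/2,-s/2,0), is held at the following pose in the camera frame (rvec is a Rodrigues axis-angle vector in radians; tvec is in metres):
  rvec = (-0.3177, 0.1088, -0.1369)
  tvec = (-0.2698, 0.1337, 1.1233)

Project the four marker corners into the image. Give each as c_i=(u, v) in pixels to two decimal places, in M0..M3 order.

Intrinsics K: fx=652.1, fy=833.8, cx=322.7, cy=240.8
Marker side s = 0.235 m; corners in marker frame (Z=0):
  M0 = (-0.1175, +0.1175, 0)
  M1 = (+0.1175, +0.1175, 0)
  M2 = (+0.1175, -0.1175, 0)
  M3 = (-0.1175, -0.1175, 0)
rvec = (-0.3177, 0.1088, -0.1369), |rvec| = θ = 0.36265 rad = 20.778°
Rodrigues: sinθ=0.35475, 1−cosθ=0.06504; R = I + sinθ·[k]× + (1−cosθ)·[k]×²:
    [+0.98488 +0.11682 +0.12794]
    [-0.15101 +0.94082 +0.30342]
    [-0.08492 -0.31815 +0.94423]
t = (-0.2698, 0.1337, 1.1233) m
M0: Pc = R·M0+t = (-0.37180, +0.26199, +1.09590); u = 652.1·(-0.37180)/1.09590 + 322.7 = 101.4670, v = 833.8·(+0.26199)/1.09590 + 240.8 = 440.1320
M1: Pc = R·M1+t = (-0.14035, +0.22650, +1.07594); u = 652.1·(-0.14035)/1.07594 + 322.7 = 237.6374, v = 833.8·(+0.22650)/1.07594 + 240.8 = 416.3277
M2: Pc = R·M2+t = (-0.16780, +0.00541, +1.15070); u = 652.1·(-0.16780)/1.15070 + 322.7 = 227.6062, v = 833.8·(+0.00541)/1.15070 + 240.8 = 244.7202
M3: Pc = R·M3+t = (-0.39925, +0.04090, +1.17066); u = 652.1·(-0.39925)/1.17066 + 322.7 = 100.3034, v = 833.8·(+0.04090)/1.17066 + 240.8 = 269.9297

c0=(101.47, 440.13) c1=(237.64, 416.33) c2=(227.61, 244.72) c3=(100.30, 269.93)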